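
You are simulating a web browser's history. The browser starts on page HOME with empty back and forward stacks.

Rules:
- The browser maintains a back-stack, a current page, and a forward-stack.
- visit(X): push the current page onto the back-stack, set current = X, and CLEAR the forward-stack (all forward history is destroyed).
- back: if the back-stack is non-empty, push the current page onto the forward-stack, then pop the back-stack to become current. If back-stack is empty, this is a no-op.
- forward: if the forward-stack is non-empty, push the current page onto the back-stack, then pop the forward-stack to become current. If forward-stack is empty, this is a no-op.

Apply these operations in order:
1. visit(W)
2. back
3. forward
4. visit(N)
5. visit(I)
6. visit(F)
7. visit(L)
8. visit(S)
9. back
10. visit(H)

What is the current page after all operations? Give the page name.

Answer: H

Derivation:
After 1 (visit(W)): cur=W back=1 fwd=0
After 2 (back): cur=HOME back=0 fwd=1
After 3 (forward): cur=W back=1 fwd=0
After 4 (visit(N)): cur=N back=2 fwd=0
After 5 (visit(I)): cur=I back=3 fwd=0
After 6 (visit(F)): cur=F back=4 fwd=0
After 7 (visit(L)): cur=L back=5 fwd=0
After 8 (visit(S)): cur=S back=6 fwd=0
After 9 (back): cur=L back=5 fwd=1
After 10 (visit(H)): cur=H back=6 fwd=0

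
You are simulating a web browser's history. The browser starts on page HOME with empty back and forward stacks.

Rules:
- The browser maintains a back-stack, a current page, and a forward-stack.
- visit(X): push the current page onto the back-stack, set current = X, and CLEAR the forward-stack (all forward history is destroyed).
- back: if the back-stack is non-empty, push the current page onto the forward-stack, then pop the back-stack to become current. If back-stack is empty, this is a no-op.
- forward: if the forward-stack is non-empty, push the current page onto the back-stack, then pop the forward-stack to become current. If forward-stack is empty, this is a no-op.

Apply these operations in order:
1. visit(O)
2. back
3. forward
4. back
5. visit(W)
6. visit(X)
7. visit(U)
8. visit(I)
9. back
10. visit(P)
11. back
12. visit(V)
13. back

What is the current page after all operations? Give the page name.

After 1 (visit(O)): cur=O back=1 fwd=0
After 2 (back): cur=HOME back=0 fwd=1
After 3 (forward): cur=O back=1 fwd=0
After 4 (back): cur=HOME back=0 fwd=1
After 5 (visit(W)): cur=W back=1 fwd=0
After 6 (visit(X)): cur=X back=2 fwd=0
After 7 (visit(U)): cur=U back=3 fwd=0
After 8 (visit(I)): cur=I back=4 fwd=0
After 9 (back): cur=U back=3 fwd=1
After 10 (visit(P)): cur=P back=4 fwd=0
After 11 (back): cur=U back=3 fwd=1
After 12 (visit(V)): cur=V back=4 fwd=0
After 13 (back): cur=U back=3 fwd=1

Answer: U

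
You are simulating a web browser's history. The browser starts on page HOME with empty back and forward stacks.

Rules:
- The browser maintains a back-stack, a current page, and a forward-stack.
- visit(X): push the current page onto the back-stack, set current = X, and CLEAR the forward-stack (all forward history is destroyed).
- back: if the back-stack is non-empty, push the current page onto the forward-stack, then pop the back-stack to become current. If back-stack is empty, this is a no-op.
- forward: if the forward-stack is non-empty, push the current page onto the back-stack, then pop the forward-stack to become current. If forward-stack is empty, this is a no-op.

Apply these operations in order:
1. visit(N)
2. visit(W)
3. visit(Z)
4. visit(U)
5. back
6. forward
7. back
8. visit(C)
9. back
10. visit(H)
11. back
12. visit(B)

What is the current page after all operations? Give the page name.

After 1 (visit(N)): cur=N back=1 fwd=0
After 2 (visit(W)): cur=W back=2 fwd=0
After 3 (visit(Z)): cur=Z back=3 fwd=0
After 4 (visit(U)): cur=U back=4 fwd=0
After 5 (back): cur=Z back=3 fwd=1
After 6 (forward): cur=U back=4 fwd=0
After 7 (back): cur=Z back=3 fwd=1
After 8 (visit(C)): cur=C back=4 fwd=0
After 9 (back): cur=Z back=3 fwd=1
After 10 (visit(H)): cur=H back=4 fwd=0
After 11 (back): cur=Z back=3 fwd=1
After 12 (visit(B)): cur=B back=4 fwd=0

Answer: B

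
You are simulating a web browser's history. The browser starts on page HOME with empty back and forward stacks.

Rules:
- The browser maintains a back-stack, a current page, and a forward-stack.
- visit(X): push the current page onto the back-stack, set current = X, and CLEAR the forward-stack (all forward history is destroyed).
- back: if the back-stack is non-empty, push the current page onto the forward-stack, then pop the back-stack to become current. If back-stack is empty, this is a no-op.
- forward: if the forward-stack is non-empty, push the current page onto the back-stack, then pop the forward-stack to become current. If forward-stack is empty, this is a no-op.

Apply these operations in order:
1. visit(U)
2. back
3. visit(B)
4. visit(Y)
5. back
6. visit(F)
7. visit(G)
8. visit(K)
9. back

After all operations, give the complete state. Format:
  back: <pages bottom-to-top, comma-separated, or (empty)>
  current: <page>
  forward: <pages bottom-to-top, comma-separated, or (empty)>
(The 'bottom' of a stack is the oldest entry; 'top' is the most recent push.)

Answer: back: HOME,B,F
current: G
forward: K

Derivation:
After 1 (visit(U)): cur=U back=1 fwd=0
After 2 (back): cur=HOME back=0 fwd=1
After 3 (visit(B)): cur=B back=1 fwd=0
After 4 (visit(Y)): cur=Y back=2 fwd=0
After 5 (back): cur=B back=1 fwd=1
After 6 (visit(F)): cur=F back=2 fwd=0
After 7 (visit(G)): cur=G back=3 fwd=0
After 8 (visit(K)): cur=K back=4 fwd=0
After 9 (back): cur=G back=3 fwd=1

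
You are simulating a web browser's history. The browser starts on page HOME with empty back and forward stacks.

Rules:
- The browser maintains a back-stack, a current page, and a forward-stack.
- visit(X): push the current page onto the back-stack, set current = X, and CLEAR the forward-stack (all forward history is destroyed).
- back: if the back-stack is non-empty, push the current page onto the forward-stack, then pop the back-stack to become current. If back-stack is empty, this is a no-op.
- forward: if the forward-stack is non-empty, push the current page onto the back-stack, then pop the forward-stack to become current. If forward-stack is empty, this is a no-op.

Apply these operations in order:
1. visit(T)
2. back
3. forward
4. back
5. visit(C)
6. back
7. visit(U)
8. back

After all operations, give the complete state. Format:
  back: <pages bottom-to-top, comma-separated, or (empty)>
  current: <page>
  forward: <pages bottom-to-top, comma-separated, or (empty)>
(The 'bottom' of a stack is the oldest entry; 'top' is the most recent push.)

Answer: back: (empty)
current: HOME
forward: U

Derivation:
After 1 (visit(T)): cur=T back=1 fwd=0
After 2 (back): cur=HOME back=0 fwd=1
After 3 (forward): cur=T back=1 fwd=0
After 4 (back): cur=HOME back=0 fwd=1
After 5 (visit(C)): cur=C back=1 fwd=0
After 6 (back): cur=HOME back=0 fwd=1
After 7 (visit(U)): cur=U back=1 fwd=0
After 8 (back): cur=HOME back=0 fwd=1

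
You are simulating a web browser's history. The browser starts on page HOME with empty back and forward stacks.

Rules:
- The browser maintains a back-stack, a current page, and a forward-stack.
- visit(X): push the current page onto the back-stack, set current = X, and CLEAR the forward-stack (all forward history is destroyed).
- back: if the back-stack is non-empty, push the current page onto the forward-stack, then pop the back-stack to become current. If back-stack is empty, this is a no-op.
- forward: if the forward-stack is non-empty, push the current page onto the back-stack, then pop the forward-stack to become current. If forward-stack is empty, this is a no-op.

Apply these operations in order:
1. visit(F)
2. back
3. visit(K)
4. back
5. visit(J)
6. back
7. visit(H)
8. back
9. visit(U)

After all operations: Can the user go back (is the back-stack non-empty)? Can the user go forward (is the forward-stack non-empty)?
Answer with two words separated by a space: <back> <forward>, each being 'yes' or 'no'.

Answer: yes no

Derivation:
After 1 (visit(F)): cur=F back=1 fwd=0
After 2 (back): cur=HOME back=0 fwd=1
After 3 (visit(K)): cur=K back=1 fwd=0
After 4 (back): cur=HOME back=0 fwd=1
After 5 (visit(J)): cur=J back=1 fwd=0
After 6 (back): cur=HOME back=0 fwd=1
After 7 (visit(H)): cur=H back=1 fwd=0
After 8 (back): cur=HOME back=0 fwd=1
After 9 (visit(U)): cur=U back=1 fwd=0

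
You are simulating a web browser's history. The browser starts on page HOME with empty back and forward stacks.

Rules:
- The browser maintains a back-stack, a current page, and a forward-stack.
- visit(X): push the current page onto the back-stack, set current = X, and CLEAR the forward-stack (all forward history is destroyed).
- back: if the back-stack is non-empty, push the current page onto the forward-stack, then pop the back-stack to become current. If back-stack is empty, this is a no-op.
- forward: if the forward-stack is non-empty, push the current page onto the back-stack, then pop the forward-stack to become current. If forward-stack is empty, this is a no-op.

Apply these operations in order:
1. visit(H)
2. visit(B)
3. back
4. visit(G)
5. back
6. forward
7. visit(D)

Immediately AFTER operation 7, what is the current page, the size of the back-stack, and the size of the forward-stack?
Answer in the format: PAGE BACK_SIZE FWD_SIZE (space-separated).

After 1 (visit(H)): cur=H back=1 fwd=0
After 2 (visit(B)): cur=B back=2 fwd=0
After 3 (back): cur=H back=1 fwd=1
After 4 (visit(G)): cur=G back=2 fwd=0
After 5 (back): cur=H back=1 fwd=1
After 6 (forward): cur=G back=2 fwd=0
After 7 (visit(D)): cur=D back=3 fwd=0

D 3 0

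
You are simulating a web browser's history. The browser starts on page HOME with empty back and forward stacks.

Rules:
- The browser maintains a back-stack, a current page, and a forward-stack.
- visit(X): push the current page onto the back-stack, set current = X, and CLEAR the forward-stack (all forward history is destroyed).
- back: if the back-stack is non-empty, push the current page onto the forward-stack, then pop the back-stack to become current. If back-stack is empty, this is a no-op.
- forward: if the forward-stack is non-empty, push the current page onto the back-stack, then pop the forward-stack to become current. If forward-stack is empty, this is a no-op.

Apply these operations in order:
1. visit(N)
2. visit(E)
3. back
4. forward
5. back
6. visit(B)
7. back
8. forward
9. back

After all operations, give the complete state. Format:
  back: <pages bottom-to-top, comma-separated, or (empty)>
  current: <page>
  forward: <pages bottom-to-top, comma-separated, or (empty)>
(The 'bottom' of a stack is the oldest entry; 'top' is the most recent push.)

Answer: back: HOME
current: N
forward: B

Derivation:
After 1 (visit(N)): cur=N back=1 fwd=0
After 2 (visit(E)): cur=E back=2 fwd=0
After 3 (back): cur=N back=1 fwd=1
After 4 (forward): cur=E back=2 fwd=0
After 5 (back): cur=N back=1 fwd=1
After 6 (visit(B)): cur=B back=2 fwd=0
After 7 (back): cur=N back=1 fwd=1
After 8 (forward): cur=B back=2 fwd=0
After 9 (back): cur=N back=1 fwd=1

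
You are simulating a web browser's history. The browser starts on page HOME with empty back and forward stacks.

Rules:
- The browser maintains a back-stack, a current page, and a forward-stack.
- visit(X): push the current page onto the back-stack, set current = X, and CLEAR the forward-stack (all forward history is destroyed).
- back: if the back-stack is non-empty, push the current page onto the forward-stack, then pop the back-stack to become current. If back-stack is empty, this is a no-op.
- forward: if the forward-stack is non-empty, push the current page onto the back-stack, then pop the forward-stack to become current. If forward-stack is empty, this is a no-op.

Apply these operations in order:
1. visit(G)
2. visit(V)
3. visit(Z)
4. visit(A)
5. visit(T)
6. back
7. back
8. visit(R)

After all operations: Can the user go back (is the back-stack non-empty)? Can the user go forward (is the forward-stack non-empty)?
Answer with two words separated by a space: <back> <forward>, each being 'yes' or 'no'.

After 1 (visit(G)): cur=G back=1 fwd=0
After 2 (visit(V)): cur=V back=2 fwd=0
After 3 (visit(Z)): cur=Z back=3 fwd=0
After 4 (visit(A)): cur=A back=4 fwd=0
After 5 (visit(T)): cur=T back=5 fwd=0
After 6 (back): cur=A back=4 fwd=1
After 7 (back): cur=Z back=3 fwd=2
After 8 (visit(R)): cur=R back=4 fwd=0

Answer: yes no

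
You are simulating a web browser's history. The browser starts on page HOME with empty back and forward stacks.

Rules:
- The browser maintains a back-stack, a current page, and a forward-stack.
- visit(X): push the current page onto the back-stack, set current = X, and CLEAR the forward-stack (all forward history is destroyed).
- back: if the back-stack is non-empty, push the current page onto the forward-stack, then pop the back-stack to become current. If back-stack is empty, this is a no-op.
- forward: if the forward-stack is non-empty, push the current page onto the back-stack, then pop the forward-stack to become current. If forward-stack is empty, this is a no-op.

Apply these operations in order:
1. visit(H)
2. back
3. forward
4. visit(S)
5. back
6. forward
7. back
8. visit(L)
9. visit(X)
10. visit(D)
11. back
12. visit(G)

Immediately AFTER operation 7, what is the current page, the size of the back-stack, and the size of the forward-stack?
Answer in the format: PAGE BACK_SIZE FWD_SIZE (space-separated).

After 1 (visit(H)): cur=H back=1 fwd=0
After 2 (back): cur=HOME back=0 fwd=1
After 3 (forward): cur=H back=1 fwd=0
After 4 (visit(S)): cur=S back=2 fwd=0
After 5 (back): cur=H back=1 fwd=1
After 6 (forward): cur=S back=2 fwd=0
After 7 (back): cur=H back=1 fwd=1

H 1 1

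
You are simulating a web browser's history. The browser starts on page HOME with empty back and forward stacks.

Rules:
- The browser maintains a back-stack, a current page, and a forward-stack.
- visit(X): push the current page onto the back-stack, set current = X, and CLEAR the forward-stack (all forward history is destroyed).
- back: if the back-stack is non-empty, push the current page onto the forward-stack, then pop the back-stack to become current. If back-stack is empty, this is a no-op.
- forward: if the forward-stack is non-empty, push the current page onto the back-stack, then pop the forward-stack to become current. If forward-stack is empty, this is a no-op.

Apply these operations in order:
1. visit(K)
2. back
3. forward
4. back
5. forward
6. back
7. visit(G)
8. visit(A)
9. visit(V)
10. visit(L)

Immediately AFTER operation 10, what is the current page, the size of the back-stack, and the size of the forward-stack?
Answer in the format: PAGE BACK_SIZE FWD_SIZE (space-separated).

After 1 (visit(K)): cur=K back=1 fwd=0
After 2 (back): cur=HOME back=0 fwd=1
After 3 (forward): cur=K back=1 fwd=0
After 4 (back): cur=HOME back=0 fwd=1
After 5 (forward): cur=K back=1 fwd=0
After 6 (back): cur=HOME back=0 fwd=1
After 7 (visit(G)): cur=G back=1 fwd=0
After 8 (visit(A)): cur=A back=2 fwd=0
After 9 (visit(V)): cur=V back=3 fwd=0
After 10 (visit(L)): cur=L back=4 fwd=0

L 4 0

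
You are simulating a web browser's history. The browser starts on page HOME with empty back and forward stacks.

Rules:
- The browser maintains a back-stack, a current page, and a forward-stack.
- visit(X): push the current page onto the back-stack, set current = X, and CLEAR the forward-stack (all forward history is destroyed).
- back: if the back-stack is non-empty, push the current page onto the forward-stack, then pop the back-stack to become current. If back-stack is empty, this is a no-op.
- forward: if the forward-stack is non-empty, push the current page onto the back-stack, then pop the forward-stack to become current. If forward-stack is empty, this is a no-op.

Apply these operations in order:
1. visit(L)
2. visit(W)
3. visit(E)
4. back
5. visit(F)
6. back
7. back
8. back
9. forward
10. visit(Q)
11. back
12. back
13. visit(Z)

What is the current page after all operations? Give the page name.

Answer: Z

Derivation:
After 1 (visit(L)): cur=L back=1 fwd=0
After 2 (visit(W)): cur=W back=2 fwd=0
After 3 (visit(E)): cur=E back=3 fwd=0
After 4 (back): cur=W back=2 fwd=1
After 5 (visit(F)): cur=F back=3 fwd=0
After 6 (back): cur=W back=2 fwd=1
After 7 (back): cur=L back=1 fwd=2
After 8 (back): cur=HOME back=0 fwd=3
After 9 (forward): cur=L back=1 fwd=2
After 10 (visit(Q)): cur=Q back=2 fwd=0
After 11 (back): cur=L back=1 fwd=1
After 12 (back): cur=HOME back=0 fwd=2
After 13 (visit(Z)): cur=Z back=1 fwd=0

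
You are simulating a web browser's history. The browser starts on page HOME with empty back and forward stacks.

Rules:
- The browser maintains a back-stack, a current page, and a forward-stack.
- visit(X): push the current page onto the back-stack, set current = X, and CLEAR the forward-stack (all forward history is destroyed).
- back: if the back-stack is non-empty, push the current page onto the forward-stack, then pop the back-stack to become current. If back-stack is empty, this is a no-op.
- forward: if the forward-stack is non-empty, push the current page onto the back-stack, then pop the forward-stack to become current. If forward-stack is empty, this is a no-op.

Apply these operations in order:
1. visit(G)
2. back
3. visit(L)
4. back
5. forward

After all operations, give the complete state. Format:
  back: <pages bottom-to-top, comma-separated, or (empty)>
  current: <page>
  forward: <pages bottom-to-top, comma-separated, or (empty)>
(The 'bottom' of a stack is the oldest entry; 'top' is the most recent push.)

Answer: back: HOME
current: L
forward: (empty)

Derivation:
After 1 (visit(G)): cur=G back=1 fwd=0
After 2 (back): cur=HOME back=0 fwd=1
After 3 (visit(L)): cur=L back=1 fwd=0
After 4 (back): cur=HOME back=0 fwd=1
After 5 (forward): cur=L back=1 fwd=0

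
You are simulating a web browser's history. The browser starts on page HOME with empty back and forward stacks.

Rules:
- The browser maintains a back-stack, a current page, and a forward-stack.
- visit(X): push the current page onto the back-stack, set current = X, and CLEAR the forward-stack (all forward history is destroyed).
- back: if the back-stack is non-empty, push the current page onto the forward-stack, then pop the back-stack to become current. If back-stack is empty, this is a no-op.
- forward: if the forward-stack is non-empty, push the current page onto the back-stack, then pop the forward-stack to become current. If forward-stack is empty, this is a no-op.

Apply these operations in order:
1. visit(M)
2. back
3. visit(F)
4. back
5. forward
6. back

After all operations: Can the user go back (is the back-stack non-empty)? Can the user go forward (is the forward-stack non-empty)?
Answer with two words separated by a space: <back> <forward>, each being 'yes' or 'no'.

Answer: no yes

Derivation:
After 1 (visit(M)): cur=M back=1 fwd=0
After 2 (back): cur=HOME back=0 fwd=1
After 3 (visit(F)): cur=F back=1 fwd=0
After 4 (back): cur=HOME back=0 fwd=1
After 5 (forward): cur=F back=1 fwd=0
After 6 (back): cur=HOME back=0 fwd=1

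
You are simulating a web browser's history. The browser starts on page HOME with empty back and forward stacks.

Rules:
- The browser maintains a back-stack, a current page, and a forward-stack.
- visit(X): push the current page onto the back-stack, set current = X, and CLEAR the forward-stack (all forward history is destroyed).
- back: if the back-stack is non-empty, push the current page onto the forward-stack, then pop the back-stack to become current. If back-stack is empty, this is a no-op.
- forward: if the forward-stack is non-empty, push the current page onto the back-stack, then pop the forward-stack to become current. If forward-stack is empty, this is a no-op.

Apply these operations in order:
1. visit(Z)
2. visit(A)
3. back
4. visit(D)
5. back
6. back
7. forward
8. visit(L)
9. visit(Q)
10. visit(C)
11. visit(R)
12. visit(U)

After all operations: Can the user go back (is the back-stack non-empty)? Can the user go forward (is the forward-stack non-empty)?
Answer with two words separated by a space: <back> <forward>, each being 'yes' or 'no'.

After 1 (visit(Z)): cur=Z back=1 fwd=0
After 2 (visit(A)): cur=A back=2 fwd=0
After 3 (back): cur=Z back=1 fwd=1
After 4 (visit(D)): cur=D back=2 fwd=0
After 5 (back): cur=Z back=1 fwd=1
After 6 (back): cur=HOME back=0 fwd=2
After 7 (forward): cur=Z back=1 fwd=1
After 8 (visit(L)): cur=L back=2 fwd=0
After 9 (visit(Q)): cur=Q back=3 fwd=0
After 10 (visit(C)): cur=C back=4 fwd=0
After 11 (visit(R)): cur=R back=5 fwd=0
After 12 (visit(U)): cur=U back=6 fwd=0

Answer: yes no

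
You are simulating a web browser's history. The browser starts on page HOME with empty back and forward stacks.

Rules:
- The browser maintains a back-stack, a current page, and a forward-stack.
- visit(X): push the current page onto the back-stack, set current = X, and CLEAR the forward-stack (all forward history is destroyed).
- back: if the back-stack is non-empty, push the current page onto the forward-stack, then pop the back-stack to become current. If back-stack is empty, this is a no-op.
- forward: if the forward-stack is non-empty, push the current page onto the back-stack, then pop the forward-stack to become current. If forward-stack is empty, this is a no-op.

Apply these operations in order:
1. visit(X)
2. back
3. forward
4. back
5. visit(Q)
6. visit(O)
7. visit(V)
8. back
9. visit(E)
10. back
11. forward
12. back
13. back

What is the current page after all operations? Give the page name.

After 1 (visit(X)): cur=X back=1 fwd=0
After 2 (back): cur=HOME back=0 fwd=1
After 3 (forward): cur=X back=1 fwd=0
After 4 (back): cur=HOME back=0 fwd=1
After 5 (visit(Q)): cur=Q back=1 fwd=0
After 6 (visit(O)): cur=O back=2 fwd=0
After 7 (visit(V)): cur=V back=3 fwd=0
After 8 (back): cur=O back=2 fwd=1
After 9 (visit(E)): cur=E back=3 fwd=0
After 10 (back): cur=O back=2 fwd=1
After 11 (forward): cur=E back=3 fwd=0
After 12 (back): cur=O back=2 fwd=1
After 13 (back): cur=Q back=1 fwd=2

Answer: Q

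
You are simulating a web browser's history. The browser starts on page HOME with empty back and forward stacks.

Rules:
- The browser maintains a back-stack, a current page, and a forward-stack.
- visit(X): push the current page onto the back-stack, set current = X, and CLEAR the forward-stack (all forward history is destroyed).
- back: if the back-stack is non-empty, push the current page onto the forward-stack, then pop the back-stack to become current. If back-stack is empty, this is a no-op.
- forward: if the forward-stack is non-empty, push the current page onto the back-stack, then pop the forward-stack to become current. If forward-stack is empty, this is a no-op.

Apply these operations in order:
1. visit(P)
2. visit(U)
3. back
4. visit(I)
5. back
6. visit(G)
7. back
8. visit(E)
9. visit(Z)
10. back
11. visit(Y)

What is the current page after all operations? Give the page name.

After 1 (visit(P)): cur=P back=1 fwd=0
After 2 (visit(U)): cur=U back=2 fwd=0
After 3 (back): cur=P back=1 fwd=1
After 4 (visit(I)): cur=I back=2 fwd=0
After 5 (back): cur=P back=1 fwd=1
After 6 (visit(G)): cur=G back=2 fwd=0
After 7 (back): cur=P back=1 fwd=1
After 8 (visit(E)): cur=E back=2 fwd=0
After 9 (visit(Z)): cur=Z back=3 fwd=0
After 10 (back): cur=E back=2 fwd=1
After 11 (visit(Y)): cur=Y back=3 fwd=0

Answer: Y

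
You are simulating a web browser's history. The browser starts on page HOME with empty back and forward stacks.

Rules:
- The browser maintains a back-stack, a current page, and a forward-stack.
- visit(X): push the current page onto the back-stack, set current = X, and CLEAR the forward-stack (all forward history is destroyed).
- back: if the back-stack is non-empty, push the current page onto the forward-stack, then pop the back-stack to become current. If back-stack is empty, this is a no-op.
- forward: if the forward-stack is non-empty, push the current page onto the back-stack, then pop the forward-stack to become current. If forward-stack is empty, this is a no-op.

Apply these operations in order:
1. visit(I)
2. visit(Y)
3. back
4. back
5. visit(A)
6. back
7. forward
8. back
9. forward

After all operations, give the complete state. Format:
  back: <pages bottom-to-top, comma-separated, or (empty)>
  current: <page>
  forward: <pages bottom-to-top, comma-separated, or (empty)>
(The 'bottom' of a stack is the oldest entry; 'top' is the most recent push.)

Answer: back: HOME
current: A
forward: (empty)

Derivation:
After 1 (visit(I)): cur=I back=1 fwd=0
After 2 (visit(Y)): cur=Y back=2 fwd=0
After 3 (back): cur=I back=1 fwd=1
After 4 (back): cur=HOME back=0 fwd=2
After 5 (visit(A)): cur=A back=1 fwd=0
After 6 (back): cur=HOME back=0 fwd=1
After 7 (forward): cur=A back=1 fwd=0
After 8 (back): cur=HOME back=0 fwd=1
After 9 (forward): cur=A back=1 fwd=0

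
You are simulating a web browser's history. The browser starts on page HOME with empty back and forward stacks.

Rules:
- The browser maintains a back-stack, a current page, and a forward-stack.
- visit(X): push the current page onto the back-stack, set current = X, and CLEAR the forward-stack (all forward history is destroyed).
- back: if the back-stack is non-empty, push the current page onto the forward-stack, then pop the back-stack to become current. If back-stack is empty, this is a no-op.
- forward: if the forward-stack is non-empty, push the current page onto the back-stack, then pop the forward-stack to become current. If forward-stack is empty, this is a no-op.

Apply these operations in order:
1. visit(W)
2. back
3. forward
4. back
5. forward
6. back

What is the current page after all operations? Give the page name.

After 1 (visit(W)): cur=W back=1 fwd=0
After 2 (back): cur=HOME back=0 fwd=1
After 3 (forward): cur=W back=1 fwd=0
After 4 (back): cur=HOME back=0 fwd=1
After 5 (forward): cur=W back=1 fwd=0
After 6 (back): cur=HOME back=0 fwd=1

Answer: HOME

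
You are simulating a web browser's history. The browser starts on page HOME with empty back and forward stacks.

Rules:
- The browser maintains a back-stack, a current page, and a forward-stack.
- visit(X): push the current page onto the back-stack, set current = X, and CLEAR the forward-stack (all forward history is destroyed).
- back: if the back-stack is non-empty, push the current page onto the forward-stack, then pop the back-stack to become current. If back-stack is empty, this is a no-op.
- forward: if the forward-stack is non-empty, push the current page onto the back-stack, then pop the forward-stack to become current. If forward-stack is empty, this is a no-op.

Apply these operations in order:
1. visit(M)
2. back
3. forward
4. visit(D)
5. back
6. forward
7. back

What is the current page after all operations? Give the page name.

After 1 (visit(M)): cur=M back=1 fwd=0
After 2 (back): cur=HOME back=0 fwd=1
After 3 (forward): cur=M back=1 fwd=0
After 4 (visit(D)): cur=D back=2 fwd=0
After 5 (back): cur=M back=1 fwd=1
After 6 (forward): cur=D back=2 fwd=0
After 7 (back): cur=M back=1 fwd=1

Answer: M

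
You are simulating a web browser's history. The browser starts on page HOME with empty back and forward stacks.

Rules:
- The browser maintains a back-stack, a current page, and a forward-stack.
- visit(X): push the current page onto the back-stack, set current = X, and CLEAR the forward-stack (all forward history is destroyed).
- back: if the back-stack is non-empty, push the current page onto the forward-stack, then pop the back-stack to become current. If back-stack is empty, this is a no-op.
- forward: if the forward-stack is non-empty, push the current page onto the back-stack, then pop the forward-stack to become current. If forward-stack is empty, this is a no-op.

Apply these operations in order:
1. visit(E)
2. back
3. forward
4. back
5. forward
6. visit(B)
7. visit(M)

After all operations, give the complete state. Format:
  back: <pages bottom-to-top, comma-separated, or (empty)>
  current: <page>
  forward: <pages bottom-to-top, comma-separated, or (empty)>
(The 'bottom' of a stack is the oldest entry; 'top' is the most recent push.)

Answer: back: HOME,E,B
current: M
forward: (empty)

Derivation:
After 1 (visit(E)): cur=E back=1 fwd=0
After 2 (back): cur=HOME back=0 fwd=1
After 3 (forward): cur=E back=1 fwd=0
After 4 (back): cur=HOME back=0 fwd=1
After 5 (forward): cur=E back=1 fwd=0
After 6 (visit(B)): cur=B back=2 fwd=0
After 7 (visit(M)): cur=M back=3 fwd=0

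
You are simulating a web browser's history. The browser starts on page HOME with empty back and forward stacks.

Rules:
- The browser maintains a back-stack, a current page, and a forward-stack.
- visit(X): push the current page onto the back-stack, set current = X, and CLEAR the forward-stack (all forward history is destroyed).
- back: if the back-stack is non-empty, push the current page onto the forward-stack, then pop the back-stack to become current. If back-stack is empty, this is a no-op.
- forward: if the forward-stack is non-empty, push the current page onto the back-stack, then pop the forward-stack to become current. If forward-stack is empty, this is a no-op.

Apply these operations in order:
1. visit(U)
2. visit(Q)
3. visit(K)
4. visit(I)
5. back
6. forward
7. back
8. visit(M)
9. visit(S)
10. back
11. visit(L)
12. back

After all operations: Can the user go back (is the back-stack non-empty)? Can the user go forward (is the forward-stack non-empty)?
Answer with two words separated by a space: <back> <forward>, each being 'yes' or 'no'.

After 1 (visit(U)): cur=U back=1 fwd=0
After 2 (visit(Q)): cur=Q back=2 fwd=0
After 3 (visit(K)): cur=K back=3 fwd=0
After 4 (visit(I)): cur=I back=4 fwd=0
After 5 (back): cur=K back=3 fwd=1
After 6 (forward): cur=I back=4 fwd=0
After 7 (back): cur=K back=3 fwd=1
After 8 (visit(M)): cur=M back=4 fwd=0
After 9 (visit(S)): cur=S back=5 fwd=0
After 10 (back): cur=M back=4 fwd=1
After 11 (visit(L)): cur=L back=5 fwd=0
After 12 (back): cur=M back=4 fwd=1

Answer: yes yes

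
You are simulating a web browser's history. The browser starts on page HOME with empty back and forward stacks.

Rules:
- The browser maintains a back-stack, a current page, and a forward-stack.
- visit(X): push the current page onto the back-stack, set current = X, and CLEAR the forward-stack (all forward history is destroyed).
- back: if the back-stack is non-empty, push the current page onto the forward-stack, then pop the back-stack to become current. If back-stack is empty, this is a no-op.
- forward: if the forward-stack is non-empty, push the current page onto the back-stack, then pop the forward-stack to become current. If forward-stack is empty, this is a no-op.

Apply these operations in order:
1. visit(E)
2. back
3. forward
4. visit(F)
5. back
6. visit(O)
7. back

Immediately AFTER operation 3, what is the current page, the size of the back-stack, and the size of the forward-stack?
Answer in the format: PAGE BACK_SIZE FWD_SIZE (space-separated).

After 1 (visit(E)): cur=E back=1 fwd=0
After 2 (back): cur=HOME back=0 fwd=1
After 3 (forward): cur=E back=1 fwd=0

E 1 0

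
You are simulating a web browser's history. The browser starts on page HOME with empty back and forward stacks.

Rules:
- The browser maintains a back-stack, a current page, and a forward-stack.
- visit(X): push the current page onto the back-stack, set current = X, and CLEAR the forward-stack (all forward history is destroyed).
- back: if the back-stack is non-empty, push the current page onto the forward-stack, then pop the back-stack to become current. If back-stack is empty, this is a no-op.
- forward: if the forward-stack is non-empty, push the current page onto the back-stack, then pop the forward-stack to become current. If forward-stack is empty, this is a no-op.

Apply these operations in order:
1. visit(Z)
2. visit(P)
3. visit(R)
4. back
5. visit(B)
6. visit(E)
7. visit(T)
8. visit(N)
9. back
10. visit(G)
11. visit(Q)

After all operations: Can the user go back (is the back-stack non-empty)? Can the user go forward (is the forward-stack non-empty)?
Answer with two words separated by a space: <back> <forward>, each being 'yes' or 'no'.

Answer: yes no

Derivation:
After 1 (visit(Z)): cur=Z back=1 fwd=0
After 2 (visit(P)): cur=P back=2 fwd=0
After 3 (visit(R)): cur=R back=3 fwd=0
After 4 (back): cur=P back=2 fwd=1
After 5 (visit(B)): cur=B back=3 fwd=0
After 6 (visit(E)): cur=E back=4 fwd=0
After 7 (visit(T)): cur=T back=5 fwd=0
After 8 (visit(N)): cur=N back=6 fwd=0
After 9 (back): cur=T back=5 fwd=1
After 10 (visit(G)): cur=G back=6 fwd=0
After 11 (visit(Q)): cur=Q back=7 fwd=0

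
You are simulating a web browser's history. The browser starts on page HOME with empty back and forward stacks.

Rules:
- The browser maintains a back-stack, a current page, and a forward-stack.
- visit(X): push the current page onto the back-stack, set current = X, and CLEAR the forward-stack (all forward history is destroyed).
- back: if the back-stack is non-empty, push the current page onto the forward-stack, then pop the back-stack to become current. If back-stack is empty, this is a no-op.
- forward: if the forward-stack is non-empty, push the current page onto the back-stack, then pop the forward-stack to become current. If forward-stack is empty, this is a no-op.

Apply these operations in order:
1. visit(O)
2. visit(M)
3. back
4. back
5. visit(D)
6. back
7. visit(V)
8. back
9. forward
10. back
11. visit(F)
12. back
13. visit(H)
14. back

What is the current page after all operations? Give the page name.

Answer: HOME

Derivation:
After 1 (visit(O)): cur=O back=1 fwd=0
After 2 (visit(M)): cur=M back=2 fwd=0
After 3 (back): cur=O back=1 fwd=1
After 4 (back): cur=HOME back=0 fwd=2
After 5 (visit(D)): cur=D back=1 fwd=0
After 6 (back): cur=HOME back=0 fwd=1
After 7 (visit(V)): cur=V back=1 fwd=0
After 8 (back): cur=HOME back=0 fwd=1
After 9 (forward): cur=V back=1 fwd=0
After 10 (back): cur=HOME back=0 fwd=1
After 11 (visit(F)): cur=F back=1 fwd=0
After 12 (back): cur=HOME back=0 fwd=1
After 13 (visit(H)): cur=H back=1 fwd=0
After 14 (back): cur=HOME back=0 fwd=1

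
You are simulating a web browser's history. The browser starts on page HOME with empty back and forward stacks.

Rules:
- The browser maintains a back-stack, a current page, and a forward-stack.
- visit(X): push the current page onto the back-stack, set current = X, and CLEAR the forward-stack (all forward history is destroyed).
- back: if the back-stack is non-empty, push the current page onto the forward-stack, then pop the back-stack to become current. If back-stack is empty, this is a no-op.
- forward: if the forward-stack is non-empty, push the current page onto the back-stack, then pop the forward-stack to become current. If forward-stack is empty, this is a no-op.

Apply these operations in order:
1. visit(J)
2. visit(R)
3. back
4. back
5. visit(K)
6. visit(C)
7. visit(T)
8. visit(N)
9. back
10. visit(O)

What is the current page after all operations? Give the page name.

Answer: O

Derivation:
After 1 (visit(J)): cur=J back=1 fwd=0
After 2 (visit(R)): cur=R back=2 fwd=0
After 3 (back): cur=J back=1 fwd=1
After 4 (back): cur=HOME back=0 fwd=2
After 5 (visit(K)): cur=K back=1 fwd=0
After 6 (visit(C)): cur=C back=2 fwd=0
After 7 (visit(T)): cur=T back=3 fwd=0
After 8 (visit(N)): cur=N back=4 fwd=0
After 9 (back): cur=T back=3 fwd=1
After 10 (visit(O)): cur=O back=4 fwd=0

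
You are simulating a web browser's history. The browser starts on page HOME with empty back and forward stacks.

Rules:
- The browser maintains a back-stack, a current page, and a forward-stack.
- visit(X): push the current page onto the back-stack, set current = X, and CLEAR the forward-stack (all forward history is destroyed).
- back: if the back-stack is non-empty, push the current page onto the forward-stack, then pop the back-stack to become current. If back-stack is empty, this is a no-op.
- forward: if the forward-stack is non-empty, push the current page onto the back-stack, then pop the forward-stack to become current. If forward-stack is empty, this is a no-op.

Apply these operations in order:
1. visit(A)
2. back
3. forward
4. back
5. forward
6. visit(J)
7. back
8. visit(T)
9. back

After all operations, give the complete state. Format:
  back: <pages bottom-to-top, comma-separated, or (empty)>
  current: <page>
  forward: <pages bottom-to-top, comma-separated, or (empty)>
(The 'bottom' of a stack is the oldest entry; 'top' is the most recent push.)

Answer: back: HOME
current: A
forward: T

Derivation:
After 1 (visit(A)): cur=A back=1 fwd=0
After 2 (back): cur=HOME back=0 fwd=1
After 3 (forward): cur=A back=1 fwd=0
After 4 (back): cur=HOME back=0 fwd=1
After 5 (forward): cur=A back=1 fwd=0
After 6 (visit(J)): cur=J back=2 fwd=0
After 7 (back): cur=A back=1 fwd=1
After 8 (visit(T)): cur=T back=2 fwd=0
After 9 (back): cur=A back=1 fwd=1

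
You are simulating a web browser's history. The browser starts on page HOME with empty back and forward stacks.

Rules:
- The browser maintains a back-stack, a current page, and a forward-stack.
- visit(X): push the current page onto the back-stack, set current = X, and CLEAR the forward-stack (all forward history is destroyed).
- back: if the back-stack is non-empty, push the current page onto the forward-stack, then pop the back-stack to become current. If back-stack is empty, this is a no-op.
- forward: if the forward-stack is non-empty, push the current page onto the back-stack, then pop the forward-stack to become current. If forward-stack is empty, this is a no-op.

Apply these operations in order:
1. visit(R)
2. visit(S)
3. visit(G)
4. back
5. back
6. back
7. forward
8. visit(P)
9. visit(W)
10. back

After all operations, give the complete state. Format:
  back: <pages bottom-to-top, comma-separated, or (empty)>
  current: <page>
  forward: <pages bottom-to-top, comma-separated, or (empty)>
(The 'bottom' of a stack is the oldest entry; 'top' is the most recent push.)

Answer: back: HOME,R
current: P
forward: W

Derivation:
After 1 (visit(R)): cur=R back=1 fwd=0
After 2 (visit(S)): cur=S back=2 fwd=0
After 3 (visit(G)): cur=G back=3 fwd=0
After 4 (back): cur=S back=2 fwd=1
After 5 (back): cur=R back=1 fwd=2
After 6 (back): cur=HOME back=0 fwd=3
After 7 (forward): cur=R back=1 fwd=2
After 8 (visit(P)): cur=P back=2 fwd=0
After 9 (visit(W)): cur=W back=3 fwd=0
After 10 (back): cur=P back=2 fwd=1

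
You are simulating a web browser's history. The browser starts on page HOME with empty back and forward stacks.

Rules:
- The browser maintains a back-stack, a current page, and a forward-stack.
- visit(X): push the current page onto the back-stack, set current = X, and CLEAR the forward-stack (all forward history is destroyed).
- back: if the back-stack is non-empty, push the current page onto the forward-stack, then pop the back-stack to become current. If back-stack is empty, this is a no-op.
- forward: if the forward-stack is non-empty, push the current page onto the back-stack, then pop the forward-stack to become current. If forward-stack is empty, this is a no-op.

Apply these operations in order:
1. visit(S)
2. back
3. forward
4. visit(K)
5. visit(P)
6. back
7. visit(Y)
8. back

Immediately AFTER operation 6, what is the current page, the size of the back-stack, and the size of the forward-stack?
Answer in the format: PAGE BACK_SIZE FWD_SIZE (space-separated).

After 1 (visit(S)): cur=S back=1 fwd=0
After 2 (back): cur=HOME back=0 fwd=1
After 3 (forward): cur=S back=1 fwd=0
After 4 (visit(K)): cur=K back=2 fwd=0
After 5 (visit(P)): cur=P back=3 fwd=0
After 6 (back): cur=K back=2 fwd=1

K 2 1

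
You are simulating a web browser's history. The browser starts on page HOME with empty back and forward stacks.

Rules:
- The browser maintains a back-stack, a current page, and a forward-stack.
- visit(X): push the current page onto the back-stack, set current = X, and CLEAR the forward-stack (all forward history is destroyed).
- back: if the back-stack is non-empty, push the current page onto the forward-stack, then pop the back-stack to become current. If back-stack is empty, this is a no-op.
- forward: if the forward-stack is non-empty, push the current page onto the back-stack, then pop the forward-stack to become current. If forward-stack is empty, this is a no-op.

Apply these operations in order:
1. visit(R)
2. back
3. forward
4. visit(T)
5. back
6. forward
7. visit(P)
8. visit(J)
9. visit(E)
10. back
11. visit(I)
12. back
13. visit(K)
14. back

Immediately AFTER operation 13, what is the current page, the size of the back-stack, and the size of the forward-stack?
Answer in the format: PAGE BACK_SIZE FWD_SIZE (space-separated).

After 1 (visit(R)): cur=R back=1 fwd=0
After 2 (back): cur=HOME back=0 fwd=1
After 3 (forward): cur=R back=1 fwd=0
After 4 (visit(T)): cur=T back=2 fwd=0
After 5 (back): cur=R back=1 fwd=1
After 6 (forward): cur=T back=2 fwd=0
After 7 (visit(P)): cur=P back=3 fwd=0
After 8 (visit(J)): cur=J back=4 fwd=0
After 9 (visit(E)): cur=E back=5 fwd=0
After 10 (back): cur=J back=4 fwd=1
After 11 (visit(I)): cur=I back=5 fwd=0
After 12 (back): cur=J back=4 fwd=1
After 13 (visit(K)): cur=K back=5 fwd=0

K 5 0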